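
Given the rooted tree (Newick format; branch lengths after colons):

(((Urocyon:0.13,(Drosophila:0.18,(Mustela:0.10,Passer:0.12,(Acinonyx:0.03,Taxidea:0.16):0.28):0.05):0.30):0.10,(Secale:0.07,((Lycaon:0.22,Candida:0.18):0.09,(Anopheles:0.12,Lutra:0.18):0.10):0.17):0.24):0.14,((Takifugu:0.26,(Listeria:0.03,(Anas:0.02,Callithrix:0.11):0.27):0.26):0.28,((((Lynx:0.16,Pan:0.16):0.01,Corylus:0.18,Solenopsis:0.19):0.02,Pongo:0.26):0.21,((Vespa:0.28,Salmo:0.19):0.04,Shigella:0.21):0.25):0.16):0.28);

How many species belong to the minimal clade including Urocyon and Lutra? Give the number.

The MRCA of Urocyon and Lutra is the node subtending ((Urocyon,(Drosophila,(Mustela,Passer,(Acinonyx,Taxidea)))),(Secale,((Lycaon,Candida),(Anopheles,Lutra)))).
That clade contains 11 terminal taxa: Acinonyx, Anopheles, Candida, Drosophila, Lutra, Lycaon, Mustela, Passer, Secale, Taxidea, Urocyon.

11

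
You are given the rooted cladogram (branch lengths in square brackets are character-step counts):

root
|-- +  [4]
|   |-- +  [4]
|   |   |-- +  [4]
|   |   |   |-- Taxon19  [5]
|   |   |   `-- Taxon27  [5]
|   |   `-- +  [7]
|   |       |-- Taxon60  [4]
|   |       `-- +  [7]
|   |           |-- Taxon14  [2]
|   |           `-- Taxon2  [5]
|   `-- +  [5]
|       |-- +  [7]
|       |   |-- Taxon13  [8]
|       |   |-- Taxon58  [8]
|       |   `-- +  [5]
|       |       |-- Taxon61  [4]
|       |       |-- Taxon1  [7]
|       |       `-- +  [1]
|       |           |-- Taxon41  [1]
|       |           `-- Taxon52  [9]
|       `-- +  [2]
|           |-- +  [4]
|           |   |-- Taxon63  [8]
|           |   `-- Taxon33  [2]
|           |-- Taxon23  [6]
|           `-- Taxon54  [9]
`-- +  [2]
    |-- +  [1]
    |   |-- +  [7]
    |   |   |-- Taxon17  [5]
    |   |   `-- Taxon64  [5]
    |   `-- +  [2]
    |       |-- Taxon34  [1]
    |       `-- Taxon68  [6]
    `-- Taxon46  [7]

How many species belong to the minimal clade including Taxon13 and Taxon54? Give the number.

The MRCA of Taxon13 and Taxon54 is the node subtending ((Taxon13,Taxon58,(Taxon61,Taxon1,(Taxon41,Taxon52))),((Taxon63,Taxon33),Taxon23,Taxon54)).
That clade contains 10 terminal taxa: Taxon1, Taxon13, Taxon23, Taxon33, Taxon41, Taxon52, Taxon54, Taxon58, Taxon61, Taxon63.

10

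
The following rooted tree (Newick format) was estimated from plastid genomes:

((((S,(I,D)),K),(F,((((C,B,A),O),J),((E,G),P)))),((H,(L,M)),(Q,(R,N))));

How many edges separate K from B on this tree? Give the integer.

8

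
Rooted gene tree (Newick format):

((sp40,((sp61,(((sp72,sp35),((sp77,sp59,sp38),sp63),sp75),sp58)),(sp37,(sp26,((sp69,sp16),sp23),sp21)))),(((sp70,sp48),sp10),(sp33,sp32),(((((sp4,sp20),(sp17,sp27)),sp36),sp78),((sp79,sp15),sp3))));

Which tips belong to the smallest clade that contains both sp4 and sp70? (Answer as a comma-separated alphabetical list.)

Tracing sp4: it sits inside (sp4,sp20).
Tracing sp70: it sits inside (sp70,sp48).
The smallest clade enclosing both is (((sp70,sp48),sp10),(sp33,sp32),(((((sp4,sp20),(sp17,sp27)),sp36),sp78),((sp79,sp15),sp3))); the answer is its 14 terminal taxa in alphabetical order.

sp10, sp15, sp17, sp20, sp27, sp3, sp32, sp33, sp36, sp4, sp48, sp70, sp78, sp79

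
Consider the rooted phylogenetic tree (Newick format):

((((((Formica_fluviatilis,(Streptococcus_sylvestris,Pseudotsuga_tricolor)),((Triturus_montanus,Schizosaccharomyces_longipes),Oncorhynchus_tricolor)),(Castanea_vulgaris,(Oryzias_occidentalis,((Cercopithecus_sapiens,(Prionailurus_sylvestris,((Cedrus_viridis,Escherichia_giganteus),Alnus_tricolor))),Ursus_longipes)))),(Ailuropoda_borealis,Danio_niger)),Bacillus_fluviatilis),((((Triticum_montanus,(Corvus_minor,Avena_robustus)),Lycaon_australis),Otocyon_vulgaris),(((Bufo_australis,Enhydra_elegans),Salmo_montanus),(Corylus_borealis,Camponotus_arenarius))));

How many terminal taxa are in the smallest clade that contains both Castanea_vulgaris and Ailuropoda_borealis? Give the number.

The MRCA of Castanea_vulgaris and Ailuropoda_borealis is the node subtending ((((Formica_fluviatilis,(Streptococcus_sylvestris,Pseudotsuga_tricolor)),((Triturus_montanus,Schizosaccharomyces_longipes),Oncorhynchus_tricolor)),(Castanea_vulgaris,(Oryzias_occidentalis,((Cercopithecus_sapiens,(Prionailurus_sylvestris,((Cedrus_viridis,Escherichia_giganteus),Alnus_tricolor))),Ursus_longipes)))),(Ailuropoda_borealis,Danio_niger)).
That clade contains 16 terminal taxa: Ailuropoda_borealis, Alnus_tricolor, Castanea_vulgaris, Cedrus_viridis, Cercopithecus_sapiens, Danio_niger, Escherichia_giganteus, Formica_fluviatilis, Oncorhynchus_tricolor, Oryzias_occidentalis, Prionailurus_sylvestris, Pseudotsuga_tricolor, Schizosaccharomyces_longipes, Streptococcus_sylvestris, Triturus_montanus, Ursus_longipes.

16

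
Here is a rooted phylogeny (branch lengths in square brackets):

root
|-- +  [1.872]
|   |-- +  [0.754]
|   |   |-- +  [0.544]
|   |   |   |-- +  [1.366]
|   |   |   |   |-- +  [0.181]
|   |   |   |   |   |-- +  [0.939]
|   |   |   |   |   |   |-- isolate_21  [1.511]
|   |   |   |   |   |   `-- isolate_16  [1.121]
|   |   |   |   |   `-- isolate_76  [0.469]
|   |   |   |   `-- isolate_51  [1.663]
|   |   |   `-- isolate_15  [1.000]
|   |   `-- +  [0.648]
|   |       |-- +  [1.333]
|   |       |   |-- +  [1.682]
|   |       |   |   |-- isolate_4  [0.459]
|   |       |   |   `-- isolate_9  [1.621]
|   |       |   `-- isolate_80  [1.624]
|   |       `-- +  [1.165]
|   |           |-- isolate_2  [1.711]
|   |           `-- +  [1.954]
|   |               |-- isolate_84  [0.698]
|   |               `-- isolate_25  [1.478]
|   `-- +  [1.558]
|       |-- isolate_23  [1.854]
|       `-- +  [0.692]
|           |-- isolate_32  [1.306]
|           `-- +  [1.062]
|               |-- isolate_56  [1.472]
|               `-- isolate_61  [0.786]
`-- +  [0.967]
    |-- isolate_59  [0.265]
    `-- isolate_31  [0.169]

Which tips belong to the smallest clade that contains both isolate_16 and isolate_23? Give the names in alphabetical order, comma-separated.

isolate_15, isolate_16, isolate_2, isolate_21, isolate_23, isolate_25, isolate_32, isolate_4, isolate_51, isolate_56, isolate_61, isolate_76, isolate_80, isolate_84, isolate_9

Tracing isolate_16: it sits inside (isolate_21,isolate_16).
Tracing isolate_23: it sits inside (isolate_23,(isolate_32,(isolate_56,isolate_61))).
The smallest clade enclosing both is ((((((isolate_21,isolate_16),isolate_76),isolate_51),isolate_15),(((isolate_4,isolate_9),isolate_80),(isolate_2,(isolate_84,isolate_25)))),(isolate_23,(isolate_32,(isolate_56,isolate_61)))); the answer is its 15 terminal taxa in alphabetical order.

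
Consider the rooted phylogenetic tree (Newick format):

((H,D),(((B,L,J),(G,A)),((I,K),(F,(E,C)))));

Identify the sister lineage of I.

K

I attaches to the tree at the node subtending (I,K).
The other lineage descending from that same node — the sister group — is the single tip K.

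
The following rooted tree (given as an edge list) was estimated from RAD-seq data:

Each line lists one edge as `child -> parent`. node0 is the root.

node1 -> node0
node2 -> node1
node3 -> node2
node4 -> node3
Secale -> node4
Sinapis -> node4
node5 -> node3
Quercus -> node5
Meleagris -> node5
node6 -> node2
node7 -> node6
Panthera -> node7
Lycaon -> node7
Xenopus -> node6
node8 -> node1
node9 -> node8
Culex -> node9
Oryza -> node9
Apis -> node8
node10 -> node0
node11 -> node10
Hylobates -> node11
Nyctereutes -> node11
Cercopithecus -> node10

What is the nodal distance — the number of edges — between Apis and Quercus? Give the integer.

The MRCA of Apis and Quercus is the node subtending ((((Secale,Sinapis),(Quercus,Meleagris)),((Panthera,Lycaon),Xenopus)),((Culex,Oryza),Apis)).
From Apis up to that node: 2 branches. From Quercus up to the same node: 4 branches. Total: 2 + 4 = 6.

6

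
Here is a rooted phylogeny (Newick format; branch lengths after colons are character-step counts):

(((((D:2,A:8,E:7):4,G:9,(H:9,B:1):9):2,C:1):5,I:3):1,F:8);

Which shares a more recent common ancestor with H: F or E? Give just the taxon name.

E

The MRCA of H and E subtends ((D,A,E),G,(H,B)) (6 taxa).
The MRCA of H and F is the root, subtending the entire tree (9 taxa).
The first is nested inside the second, so H shares a more recent common ancestor with E.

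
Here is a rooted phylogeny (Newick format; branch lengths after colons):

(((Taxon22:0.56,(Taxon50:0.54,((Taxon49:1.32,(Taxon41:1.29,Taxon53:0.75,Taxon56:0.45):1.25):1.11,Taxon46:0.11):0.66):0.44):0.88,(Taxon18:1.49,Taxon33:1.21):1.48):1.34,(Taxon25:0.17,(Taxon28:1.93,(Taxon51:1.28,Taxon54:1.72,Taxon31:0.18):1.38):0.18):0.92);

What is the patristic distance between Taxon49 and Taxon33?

7.10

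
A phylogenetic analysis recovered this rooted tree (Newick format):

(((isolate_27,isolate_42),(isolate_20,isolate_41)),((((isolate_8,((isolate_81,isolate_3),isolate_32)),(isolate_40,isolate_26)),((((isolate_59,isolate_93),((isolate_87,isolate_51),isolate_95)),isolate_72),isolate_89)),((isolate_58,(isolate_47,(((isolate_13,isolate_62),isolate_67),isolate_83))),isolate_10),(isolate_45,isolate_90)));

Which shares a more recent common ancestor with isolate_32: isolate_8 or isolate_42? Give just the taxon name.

isolate_8

The MRCA of isolate_32 and isolate_8 subtends (isolate_8,((isolate_81,isolate_3),isolate_32)) (4 taxa).
The MRCA of isolate_32 and isolate_42 is the root, subtending the entire tree (26 taxa).
The first is nested inside the second, so isolate_32 shares a more recent common ancestor with isolate_8.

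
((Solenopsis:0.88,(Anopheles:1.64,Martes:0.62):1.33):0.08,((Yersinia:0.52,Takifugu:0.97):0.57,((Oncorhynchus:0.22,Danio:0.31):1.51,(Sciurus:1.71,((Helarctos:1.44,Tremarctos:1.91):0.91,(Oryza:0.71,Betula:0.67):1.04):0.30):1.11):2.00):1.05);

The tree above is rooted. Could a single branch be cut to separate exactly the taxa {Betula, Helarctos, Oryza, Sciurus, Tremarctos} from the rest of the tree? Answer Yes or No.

Yes

The most recent common ancestor of these taxa subtends (Sciurus,((Helarctos,Tremarctos),(Oryza,Betula))).
That clade has exactly 5 tips — every listed taxon and nothing else — so the group is monophyletic.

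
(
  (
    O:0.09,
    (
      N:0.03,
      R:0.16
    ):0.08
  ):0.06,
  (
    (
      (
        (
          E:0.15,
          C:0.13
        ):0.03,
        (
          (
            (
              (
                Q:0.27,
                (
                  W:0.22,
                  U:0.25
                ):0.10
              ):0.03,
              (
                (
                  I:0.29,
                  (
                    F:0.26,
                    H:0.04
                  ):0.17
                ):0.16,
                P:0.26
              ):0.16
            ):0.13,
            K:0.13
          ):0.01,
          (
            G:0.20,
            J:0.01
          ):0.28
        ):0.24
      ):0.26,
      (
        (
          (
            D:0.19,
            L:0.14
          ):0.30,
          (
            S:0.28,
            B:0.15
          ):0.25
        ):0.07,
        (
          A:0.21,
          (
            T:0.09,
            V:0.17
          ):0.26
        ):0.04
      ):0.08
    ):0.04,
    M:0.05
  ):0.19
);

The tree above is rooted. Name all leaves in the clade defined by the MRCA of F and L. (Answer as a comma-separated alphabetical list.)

A, B, C, D, E, F, G, H, I, J, K, L, P, Q, S, T, U, V, W

Tracing F: it sits inside (F,H).
Tracing L: it sits inside (D,L).
The smallest clade enclosing both is (((E,C),((((Q,(W,U)),((I,(F,H)),P)),K),(G,J))),(((D,L),(S,B)),(A,(T,V)))); the answer is its 19 terminal taxa in alphabetical order.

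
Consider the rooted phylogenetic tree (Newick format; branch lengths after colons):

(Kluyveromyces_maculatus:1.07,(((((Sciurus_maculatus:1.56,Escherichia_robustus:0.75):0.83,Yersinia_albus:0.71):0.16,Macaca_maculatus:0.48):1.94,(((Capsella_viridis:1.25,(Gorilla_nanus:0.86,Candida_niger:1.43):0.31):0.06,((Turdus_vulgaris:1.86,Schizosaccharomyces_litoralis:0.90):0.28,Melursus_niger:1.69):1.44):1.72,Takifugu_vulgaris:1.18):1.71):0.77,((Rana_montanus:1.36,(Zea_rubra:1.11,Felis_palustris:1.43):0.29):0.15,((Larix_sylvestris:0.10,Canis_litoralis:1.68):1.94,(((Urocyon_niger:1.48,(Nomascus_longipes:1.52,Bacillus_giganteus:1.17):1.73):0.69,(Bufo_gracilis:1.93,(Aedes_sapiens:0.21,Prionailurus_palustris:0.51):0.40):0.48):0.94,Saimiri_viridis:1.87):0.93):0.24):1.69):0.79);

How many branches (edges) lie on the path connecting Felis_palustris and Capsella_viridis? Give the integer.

The MRCA of Felis_palustris and Capsella_viridis is the node subtending (((((Sciurus_maculatus,Escherichia_robustus),Yersinia_albus),Macaca_maculatus),(((Capsella_viridis,(Gorilla_nanus,Candida_niger)),((Turdus_vulgaris,Schizosaccharomyces_litoralis),Melursus_niger)),Takifugu_vulgaris)),((Rana_montanus,(Zea_rubra,Felis_palustris)),((Larix_sylvestris,Canis_litoralis),(((Urocyon_niger,(Nomascus_longipes,Bacillus_giganteus)),(Bufo_gracilis,(Aedes_sapiens,Prionailurus_palustris))),Saimiri_viridis)))).
From Felis_palustris up to that node: 4 branches. From Capsella_viridis up to the same node: 5 branches. Total: 4 + 5 = 9.

9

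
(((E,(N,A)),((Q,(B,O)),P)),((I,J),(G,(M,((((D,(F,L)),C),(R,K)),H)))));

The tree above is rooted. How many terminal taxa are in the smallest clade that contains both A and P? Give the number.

7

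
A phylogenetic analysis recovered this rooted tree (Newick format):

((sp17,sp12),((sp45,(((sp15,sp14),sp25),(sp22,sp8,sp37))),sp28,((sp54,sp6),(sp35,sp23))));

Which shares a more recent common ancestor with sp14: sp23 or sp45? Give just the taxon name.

sp45

The MRCA of sp14 and sp45 subtends (sp45,(((sp15,sp14),sp25),(sp22,sp8,sp37))) (7 taxa).
The MRCA of sp14 and sp23 subtends ((sp45,(((sp15,sp14),sp25),(sp22,sp8,sp37))),sp28,((sp54,sp6),(sp35,sp23))) (12 taxa).
The first is nested inside the second, so sp14 shares a more recent common ancestor with sp45.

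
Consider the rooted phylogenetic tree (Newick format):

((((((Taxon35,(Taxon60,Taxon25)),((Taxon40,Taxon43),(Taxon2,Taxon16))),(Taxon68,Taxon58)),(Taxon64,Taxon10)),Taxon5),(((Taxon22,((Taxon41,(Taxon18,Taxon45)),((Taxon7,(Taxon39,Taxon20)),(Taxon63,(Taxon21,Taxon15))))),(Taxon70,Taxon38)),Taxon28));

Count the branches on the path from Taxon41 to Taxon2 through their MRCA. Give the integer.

The MRCA of Taxon41 and Taxon2 is the root of the tree.
From Taxon41 up to that node: 6 branches. From Taxon2 up to the same node: 7 branches. Total: 6 + 7 = 13.

13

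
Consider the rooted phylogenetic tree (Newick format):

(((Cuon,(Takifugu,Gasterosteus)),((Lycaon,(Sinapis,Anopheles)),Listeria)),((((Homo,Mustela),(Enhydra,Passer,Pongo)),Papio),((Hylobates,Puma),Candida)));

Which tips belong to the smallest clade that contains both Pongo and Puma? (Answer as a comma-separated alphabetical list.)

Candida, Enhydra, Homo, Hylobates, Mustela, Papio, Passer, Pongo, Puma

Tracing Pongo: it sits inside (Enhydra,Passer,Pongo).
Tracing Puma: it sits inside (Hylobates,Puma).
The smallest clade enclosing both is ((((Homo,Mustela),(Enhydra,Passer,Pongo)),Papio),((Hylobates,Puma),Candida)); the answer is its 9 terminal taxa in alphabetical order.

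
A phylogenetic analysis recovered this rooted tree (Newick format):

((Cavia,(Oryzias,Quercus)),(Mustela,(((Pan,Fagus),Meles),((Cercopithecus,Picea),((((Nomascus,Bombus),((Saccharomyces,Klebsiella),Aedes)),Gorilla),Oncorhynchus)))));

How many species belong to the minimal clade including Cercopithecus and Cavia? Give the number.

16

The MRCA of Cercopithecus and Cavia is the root, so the clade is the entire tree.
That clade contains 16 terminal taxa: Aedes, Bombus, Cavia, Cercopithecus, Fagus, Gorilla, Klebsiella, Meles, Mustela, Nomascus, Oncorhynchus, Oryzias, Pan, Picea, Quercus, Saccharomyces.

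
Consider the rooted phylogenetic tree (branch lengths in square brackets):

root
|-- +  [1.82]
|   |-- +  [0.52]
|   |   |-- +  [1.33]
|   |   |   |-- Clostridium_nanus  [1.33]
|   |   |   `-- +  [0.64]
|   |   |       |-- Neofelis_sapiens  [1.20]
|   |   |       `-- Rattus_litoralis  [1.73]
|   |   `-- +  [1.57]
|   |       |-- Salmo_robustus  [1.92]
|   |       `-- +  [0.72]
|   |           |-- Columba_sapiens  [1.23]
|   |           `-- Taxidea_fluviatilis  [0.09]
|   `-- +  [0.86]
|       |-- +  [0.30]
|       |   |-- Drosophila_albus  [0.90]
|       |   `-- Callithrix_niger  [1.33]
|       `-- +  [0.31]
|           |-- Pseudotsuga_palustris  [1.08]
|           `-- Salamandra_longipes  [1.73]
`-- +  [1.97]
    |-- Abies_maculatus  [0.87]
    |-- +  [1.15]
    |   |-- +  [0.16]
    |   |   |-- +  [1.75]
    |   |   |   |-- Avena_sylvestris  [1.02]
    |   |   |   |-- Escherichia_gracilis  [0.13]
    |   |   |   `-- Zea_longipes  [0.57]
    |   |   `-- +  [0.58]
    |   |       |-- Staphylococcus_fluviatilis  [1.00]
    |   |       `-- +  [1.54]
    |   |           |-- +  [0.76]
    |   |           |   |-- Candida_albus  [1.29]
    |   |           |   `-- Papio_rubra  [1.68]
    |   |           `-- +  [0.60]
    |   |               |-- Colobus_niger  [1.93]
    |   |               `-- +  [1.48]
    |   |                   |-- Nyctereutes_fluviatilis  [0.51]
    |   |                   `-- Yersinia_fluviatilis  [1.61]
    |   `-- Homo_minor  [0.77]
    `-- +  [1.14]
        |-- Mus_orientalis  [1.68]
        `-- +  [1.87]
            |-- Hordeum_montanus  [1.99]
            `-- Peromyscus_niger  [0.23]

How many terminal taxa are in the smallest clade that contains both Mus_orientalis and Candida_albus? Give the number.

14

The MRCA of Mus_orientalis and Candida_albus is the node subtending (Abies_maculatus,(((Avena_sylvestris,Escherichia_gracilis,Zea_longipes),(Staphylococcus_fluviatilis,((Candida_albus,Papio_rubra),(Colobus_niger,(Nyctereutes_fluviatilis,Yersinia_fluviatilis))))),Homo_minor),(Mus_orientalis,(Hordeum_montanus,Peromyscus_niger))).
That clade contains 14 terminal taxa: Abies_maculatus, Avena_sylvestris, Candida_albus, Colobus_niger, Escherichia_gracilis, Homo_minor, Hordeum_montanus, Mus_orientalis, Nyctereutes_fluviatilis, Papio_rubra, Peromyscus_niger, Staphylococcus_fluviatilis, Yersinia_fluviatilis, Zea_longipes.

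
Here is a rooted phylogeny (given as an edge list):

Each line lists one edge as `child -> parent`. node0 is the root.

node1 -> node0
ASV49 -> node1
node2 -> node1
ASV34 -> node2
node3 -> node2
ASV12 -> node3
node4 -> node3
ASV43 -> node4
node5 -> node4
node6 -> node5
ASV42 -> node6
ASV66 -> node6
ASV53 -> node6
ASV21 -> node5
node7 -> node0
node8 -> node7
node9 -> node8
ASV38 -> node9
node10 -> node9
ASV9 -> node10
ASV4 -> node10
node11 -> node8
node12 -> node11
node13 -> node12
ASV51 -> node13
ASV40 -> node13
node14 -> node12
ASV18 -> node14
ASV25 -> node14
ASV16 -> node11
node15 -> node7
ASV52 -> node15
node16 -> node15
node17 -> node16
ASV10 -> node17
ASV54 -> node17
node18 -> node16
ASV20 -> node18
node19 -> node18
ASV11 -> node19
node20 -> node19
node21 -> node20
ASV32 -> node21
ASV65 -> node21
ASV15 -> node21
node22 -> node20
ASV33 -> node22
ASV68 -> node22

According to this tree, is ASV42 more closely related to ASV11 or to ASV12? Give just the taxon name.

ASV12

The MRCA of ASV42 and ASV12 subtends (ASV12,(ASV43,((ASV42,ASV66,ASV53),ASV21))) (6 taxa).
The MRCA of ASV42 and ASV11 is the root, subtending the entire tree (26 taxa).
The first is nested inside the second, so ASV42 shares a more recent common ancestor with ASV12.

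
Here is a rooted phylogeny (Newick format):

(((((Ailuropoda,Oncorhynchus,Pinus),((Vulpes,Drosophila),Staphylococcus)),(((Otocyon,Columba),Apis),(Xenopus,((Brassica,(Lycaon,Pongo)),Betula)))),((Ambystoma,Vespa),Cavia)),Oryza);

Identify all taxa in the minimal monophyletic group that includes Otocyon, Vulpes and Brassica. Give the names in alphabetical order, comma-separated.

Tracing Otocyon: it sits inside (Otocyon,Columba).
Tracing Vulpes: it sits inside (Vulpes,Drosophila).
Tracing Brassica: it sits inside (Brassica,(Lycaon,Pongo)).
The smallest clade enclosing all 3 is (((Ailuropoda,Oncorhynchus,Pinus),((Vulpes,Drosophila),Staphylococcus)),(((Otocyon,Columba),Apis),(Xenopus,((Brassica,(Lycaon,Pongo)),Betula)))); the answer is its 14 terminal taxa in alphabetical order.

Ailuropoda, Apis, Betula, Brassica, Columba, Drosophila, Lycaon, Oncorhynchus, Otocyon, Pinus, Pongo, Staphylococcus, Vulpes, Xenopus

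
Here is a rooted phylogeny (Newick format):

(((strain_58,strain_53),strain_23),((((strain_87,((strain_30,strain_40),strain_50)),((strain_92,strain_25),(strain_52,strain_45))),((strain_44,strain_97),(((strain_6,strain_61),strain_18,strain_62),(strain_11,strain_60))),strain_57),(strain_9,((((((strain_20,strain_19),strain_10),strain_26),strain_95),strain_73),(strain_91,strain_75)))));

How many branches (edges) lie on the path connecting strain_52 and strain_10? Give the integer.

12

The MRCA of strain_52 and strain_10 is the node subtending ((((strain_87,((strain_30,strain_40),strain_50)),((strain_92,strain_25),(strain_52,strain_45))),((strain_44,strain_97),(((strain_6,strain_61),strain_18,strain_62),(strain_11,strain_60))),strain_57),(strain_9,((((((strain_20,strain_19),strain_10),strain_26),strain_95),strain_73),(strain_91,strain_75)))).
From strain_52 up to that node: 5 branches. From strain_10 up to the same node: 7 branches. Total: 5 + 7 = 12.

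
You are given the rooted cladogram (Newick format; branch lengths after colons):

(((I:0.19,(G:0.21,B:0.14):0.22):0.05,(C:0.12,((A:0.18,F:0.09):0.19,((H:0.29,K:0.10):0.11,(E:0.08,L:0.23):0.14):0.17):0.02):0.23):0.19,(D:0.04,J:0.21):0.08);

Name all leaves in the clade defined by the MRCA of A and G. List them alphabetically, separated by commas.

A, B, C, E, F, G, H, I, K, L

Tracing A: it sits inside (A,F).
Tracing G: it sits inside (G,B).
The smallest clade enclosing both is ((I,(G,B)),(C,((A,F),((H,K),(E,L))))); the answer is its 10 terminal taxa in alphabetical order.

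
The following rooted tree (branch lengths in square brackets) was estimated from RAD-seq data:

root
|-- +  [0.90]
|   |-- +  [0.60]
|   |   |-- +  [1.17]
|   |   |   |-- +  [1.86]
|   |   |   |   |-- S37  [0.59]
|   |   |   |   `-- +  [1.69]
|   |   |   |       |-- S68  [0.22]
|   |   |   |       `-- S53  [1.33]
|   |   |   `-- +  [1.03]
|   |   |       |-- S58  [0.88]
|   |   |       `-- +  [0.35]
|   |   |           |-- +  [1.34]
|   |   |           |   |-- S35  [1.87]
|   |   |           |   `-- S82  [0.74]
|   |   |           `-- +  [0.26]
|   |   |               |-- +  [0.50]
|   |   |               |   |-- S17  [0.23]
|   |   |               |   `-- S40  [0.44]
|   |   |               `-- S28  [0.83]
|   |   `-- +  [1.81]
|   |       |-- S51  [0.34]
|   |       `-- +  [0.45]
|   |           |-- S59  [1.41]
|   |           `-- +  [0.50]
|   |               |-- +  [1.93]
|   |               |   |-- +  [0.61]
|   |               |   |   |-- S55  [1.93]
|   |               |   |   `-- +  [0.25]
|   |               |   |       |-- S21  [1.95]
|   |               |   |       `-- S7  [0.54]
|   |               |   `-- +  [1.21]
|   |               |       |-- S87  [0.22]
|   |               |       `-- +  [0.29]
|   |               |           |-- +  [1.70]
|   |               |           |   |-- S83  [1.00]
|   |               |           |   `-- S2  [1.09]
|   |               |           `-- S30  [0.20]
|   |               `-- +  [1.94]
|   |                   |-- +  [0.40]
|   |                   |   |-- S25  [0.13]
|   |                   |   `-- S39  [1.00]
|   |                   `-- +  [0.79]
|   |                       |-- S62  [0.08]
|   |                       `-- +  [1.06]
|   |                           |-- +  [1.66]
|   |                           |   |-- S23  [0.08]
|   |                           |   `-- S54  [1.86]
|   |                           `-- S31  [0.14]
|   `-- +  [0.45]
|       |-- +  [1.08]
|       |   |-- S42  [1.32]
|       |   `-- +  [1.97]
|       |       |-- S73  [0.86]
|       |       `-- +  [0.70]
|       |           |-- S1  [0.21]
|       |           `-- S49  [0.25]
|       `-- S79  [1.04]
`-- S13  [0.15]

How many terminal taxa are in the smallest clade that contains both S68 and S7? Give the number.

The MRCA of S68 and S7 is the node subtending (((S37,(S68,S53)),(S58,((S35,S82),((S17,S40),S28)))),(S51,(S59,(((S55,(S21,S7)),(S87,((S83,S2),S30))),((S25,S39),(S62,((S23,S54),S31))))))).
That clade contains 24 terminal taxa: S17, S2, S21, S23, S25, S28, S30, S31, S35, S37, S39, S40, S51, S53, S54, S55, S58, S59, S62, S68, S7, S82, S83, S87.

24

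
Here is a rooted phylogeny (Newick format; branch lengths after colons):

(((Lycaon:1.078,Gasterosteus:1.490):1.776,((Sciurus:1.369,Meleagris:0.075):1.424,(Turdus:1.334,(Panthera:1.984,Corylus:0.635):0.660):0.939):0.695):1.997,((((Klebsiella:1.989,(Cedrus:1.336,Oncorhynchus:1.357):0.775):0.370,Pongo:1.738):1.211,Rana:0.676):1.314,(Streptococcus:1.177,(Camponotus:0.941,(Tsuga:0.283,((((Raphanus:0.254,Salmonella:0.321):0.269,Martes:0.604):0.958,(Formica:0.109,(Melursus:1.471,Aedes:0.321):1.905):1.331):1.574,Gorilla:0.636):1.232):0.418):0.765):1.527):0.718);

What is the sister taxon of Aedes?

Melursus

Aedes attaches to the tree at the node subtending (Melursus,Aedes).
The other lineage descending from that same node — the sister group — is the single tip Melursus.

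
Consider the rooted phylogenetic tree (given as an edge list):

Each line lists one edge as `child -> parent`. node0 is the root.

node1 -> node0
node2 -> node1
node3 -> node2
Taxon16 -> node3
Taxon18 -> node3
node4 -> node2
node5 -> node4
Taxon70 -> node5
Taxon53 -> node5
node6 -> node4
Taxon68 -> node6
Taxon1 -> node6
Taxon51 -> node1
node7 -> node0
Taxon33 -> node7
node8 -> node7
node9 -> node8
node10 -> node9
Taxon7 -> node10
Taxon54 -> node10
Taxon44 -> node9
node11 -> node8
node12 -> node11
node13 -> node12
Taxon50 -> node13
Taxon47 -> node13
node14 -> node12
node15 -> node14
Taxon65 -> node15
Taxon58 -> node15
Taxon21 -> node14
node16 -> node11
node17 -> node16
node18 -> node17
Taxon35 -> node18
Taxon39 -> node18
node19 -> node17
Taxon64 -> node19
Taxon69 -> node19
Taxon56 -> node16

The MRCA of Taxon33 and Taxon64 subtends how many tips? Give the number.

The MRCA of Taxon33 and Taxon64 is the node subtending (Taxon33,(((Taxon7,Taxon54),Taxon44),(((Taxon50,Taxon47),((Taxon65,Taxon58),Taxon21)),(((Taxon35,Taxon39),(Taxon64,Taxon69)),Taxon56)))).
That clade contains 14 terminal taxa: Taxon21, Taxon33, Taxon35, Taxon39, Taxon44, Taxon47, Taxon50, Taxon54, Taxon56, Taxon58, Taxon64, Taxon65, Taxon69, Taxon7.

14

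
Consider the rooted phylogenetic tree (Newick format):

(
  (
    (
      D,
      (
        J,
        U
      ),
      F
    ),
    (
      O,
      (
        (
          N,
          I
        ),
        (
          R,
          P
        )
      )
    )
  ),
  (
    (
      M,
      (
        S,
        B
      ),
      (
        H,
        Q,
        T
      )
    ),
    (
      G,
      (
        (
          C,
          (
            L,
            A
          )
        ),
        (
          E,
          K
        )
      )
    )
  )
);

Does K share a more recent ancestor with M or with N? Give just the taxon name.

M

The MRCA of K and M subtends ((M,(S,B),(H,Q,T)),(G,((C,(L,A)),(E,K)))) (12 taxa).
The MRCA of K and N is the root, subtending the entire tree (21 taxa).
The first is nested inside the second, so K shares a more recent common ancestor with M.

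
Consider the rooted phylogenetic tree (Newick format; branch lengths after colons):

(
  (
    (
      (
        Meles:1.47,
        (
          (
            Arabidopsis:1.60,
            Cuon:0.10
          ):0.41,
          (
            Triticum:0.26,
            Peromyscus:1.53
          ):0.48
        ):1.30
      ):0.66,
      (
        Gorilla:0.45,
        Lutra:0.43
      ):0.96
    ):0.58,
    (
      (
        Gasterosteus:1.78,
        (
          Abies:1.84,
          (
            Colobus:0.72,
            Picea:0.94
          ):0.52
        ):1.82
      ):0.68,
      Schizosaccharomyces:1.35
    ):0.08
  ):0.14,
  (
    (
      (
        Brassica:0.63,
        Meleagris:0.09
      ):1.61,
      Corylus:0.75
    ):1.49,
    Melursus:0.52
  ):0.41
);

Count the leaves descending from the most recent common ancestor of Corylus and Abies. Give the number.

16

The MRCA of Corylus and Abies is the root, so the clade is the entire tree.
That clade contains 16 terminal taxa: Abies, Arabidopsis, Brassica, Colobus, Corylus, Cuon, Gasterosteus, Gorilla, Lutra, Meleagris, Meles, Melursus, Peromyscus, Picea, Schizosaccharomyces, Triticum.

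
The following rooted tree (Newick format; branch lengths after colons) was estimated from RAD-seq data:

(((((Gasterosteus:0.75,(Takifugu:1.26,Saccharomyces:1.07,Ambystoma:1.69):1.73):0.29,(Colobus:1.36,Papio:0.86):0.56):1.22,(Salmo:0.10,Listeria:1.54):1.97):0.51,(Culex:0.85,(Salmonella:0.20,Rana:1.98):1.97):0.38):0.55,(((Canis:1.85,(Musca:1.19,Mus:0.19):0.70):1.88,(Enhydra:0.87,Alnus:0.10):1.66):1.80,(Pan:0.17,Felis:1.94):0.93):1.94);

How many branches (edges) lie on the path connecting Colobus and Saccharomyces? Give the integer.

The MRCA of Colobus and Saccharomyces is the node subtending ((Gasterosteus,(Takifugu,Saccharomyces,Ambystoma)),(Colobus,Papio)).
From Colobus up to that node: 2 branches. From Saccharomyces up to the same node: 3 branches. Total: 2 + 3 = 5.

5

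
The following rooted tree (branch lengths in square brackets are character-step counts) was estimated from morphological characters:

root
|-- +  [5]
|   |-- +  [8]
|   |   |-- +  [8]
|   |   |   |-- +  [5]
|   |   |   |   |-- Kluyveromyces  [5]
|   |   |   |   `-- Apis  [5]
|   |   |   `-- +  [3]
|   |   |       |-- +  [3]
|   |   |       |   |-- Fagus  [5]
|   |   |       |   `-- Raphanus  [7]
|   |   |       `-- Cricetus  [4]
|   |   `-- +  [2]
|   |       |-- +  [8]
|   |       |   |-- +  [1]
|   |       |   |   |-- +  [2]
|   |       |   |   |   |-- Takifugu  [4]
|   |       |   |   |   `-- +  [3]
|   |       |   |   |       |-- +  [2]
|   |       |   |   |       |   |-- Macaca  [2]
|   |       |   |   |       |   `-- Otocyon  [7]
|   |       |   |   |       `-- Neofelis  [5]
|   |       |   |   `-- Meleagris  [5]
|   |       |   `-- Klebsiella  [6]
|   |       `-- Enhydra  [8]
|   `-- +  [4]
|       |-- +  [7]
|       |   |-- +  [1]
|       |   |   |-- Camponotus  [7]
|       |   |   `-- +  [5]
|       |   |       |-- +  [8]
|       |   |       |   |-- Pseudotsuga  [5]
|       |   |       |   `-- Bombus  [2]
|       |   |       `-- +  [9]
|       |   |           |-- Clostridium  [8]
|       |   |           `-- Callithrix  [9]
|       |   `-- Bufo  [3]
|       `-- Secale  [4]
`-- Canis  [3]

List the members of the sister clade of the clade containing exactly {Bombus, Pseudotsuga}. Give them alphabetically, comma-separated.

The clade containing exactly {Bombus, Pseudotsuga} attaches to the tree at the node subtending ((Pseudotsuga,Bombus),(Clostridium,Callithrix)).
The other lineage descending from that same node — the sister group — is (Clostridium,Callithrix); its 2 tips in alphabetical order are the answer.

Callithrix, Clostridium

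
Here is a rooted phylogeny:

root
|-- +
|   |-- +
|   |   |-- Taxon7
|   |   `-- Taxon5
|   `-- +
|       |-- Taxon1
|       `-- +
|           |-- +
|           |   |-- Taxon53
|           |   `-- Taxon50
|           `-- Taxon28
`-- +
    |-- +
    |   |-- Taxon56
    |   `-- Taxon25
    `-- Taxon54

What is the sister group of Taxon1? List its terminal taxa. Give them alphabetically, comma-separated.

Taxon28, Taxon50, Taxon53

Taxon1 attaches to the tree at the node subtending (Taxon1,((Taxon53,Taxon50),Taxon28)).
The other lineage descending from that same node — the sister group — is ((Taxon53,Taxon50),Taxon28); its 3 tips in alphabetical order are the answer.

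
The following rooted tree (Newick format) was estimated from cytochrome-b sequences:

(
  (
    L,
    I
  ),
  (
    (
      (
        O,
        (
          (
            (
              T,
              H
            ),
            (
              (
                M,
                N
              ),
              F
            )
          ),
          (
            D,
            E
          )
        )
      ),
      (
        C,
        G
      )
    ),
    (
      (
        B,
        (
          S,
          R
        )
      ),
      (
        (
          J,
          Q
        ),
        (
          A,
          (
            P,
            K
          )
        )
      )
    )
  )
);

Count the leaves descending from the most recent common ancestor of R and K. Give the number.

The MRCA of R and K is the node subtending ((B,(S,R)),((J,Q),(A,(P,K)))).
That clade contains 8 terminal taxa: A, B, J, K, P, Q, R, S.

8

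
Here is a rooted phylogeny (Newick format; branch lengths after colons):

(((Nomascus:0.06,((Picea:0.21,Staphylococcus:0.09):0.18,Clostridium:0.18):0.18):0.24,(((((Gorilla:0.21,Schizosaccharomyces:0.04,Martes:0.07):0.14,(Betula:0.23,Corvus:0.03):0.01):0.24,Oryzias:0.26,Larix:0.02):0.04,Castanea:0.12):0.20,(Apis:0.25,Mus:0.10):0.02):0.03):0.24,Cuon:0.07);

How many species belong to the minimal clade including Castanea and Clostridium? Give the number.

The MRCA of Castanea and Clostridium is the node subtending ((Nomascus,((Picea,Staphylococcus),Clostridium)),(((((Gorilla,Schizosaccharomyces,Martes),(Betula,Corvus)),Oryzias,Larix),Castanea),(Apis,Mus))).
That clade contains 14 terminal taxa: Apis, Betula, Castanea, Clostridium, Corvus, Gorilla, Larix, Martes, Mus, Nomascus, Oryzias, Picea, Schizosaccharomyces, Staphylococcus.

14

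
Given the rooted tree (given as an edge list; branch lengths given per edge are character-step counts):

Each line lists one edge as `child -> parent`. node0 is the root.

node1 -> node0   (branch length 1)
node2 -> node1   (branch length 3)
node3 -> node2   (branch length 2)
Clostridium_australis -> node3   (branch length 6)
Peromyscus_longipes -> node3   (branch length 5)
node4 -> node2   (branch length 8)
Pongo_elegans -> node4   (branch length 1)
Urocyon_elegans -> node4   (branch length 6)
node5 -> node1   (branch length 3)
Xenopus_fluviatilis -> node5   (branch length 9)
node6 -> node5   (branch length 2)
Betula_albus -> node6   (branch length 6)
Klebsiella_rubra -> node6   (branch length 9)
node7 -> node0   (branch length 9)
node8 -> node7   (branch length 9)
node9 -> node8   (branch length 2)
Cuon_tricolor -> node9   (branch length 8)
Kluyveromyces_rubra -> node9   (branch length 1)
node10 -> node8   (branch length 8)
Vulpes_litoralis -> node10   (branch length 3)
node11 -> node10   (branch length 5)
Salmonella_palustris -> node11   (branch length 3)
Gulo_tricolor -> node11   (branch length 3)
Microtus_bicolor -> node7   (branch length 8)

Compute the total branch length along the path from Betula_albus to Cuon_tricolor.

40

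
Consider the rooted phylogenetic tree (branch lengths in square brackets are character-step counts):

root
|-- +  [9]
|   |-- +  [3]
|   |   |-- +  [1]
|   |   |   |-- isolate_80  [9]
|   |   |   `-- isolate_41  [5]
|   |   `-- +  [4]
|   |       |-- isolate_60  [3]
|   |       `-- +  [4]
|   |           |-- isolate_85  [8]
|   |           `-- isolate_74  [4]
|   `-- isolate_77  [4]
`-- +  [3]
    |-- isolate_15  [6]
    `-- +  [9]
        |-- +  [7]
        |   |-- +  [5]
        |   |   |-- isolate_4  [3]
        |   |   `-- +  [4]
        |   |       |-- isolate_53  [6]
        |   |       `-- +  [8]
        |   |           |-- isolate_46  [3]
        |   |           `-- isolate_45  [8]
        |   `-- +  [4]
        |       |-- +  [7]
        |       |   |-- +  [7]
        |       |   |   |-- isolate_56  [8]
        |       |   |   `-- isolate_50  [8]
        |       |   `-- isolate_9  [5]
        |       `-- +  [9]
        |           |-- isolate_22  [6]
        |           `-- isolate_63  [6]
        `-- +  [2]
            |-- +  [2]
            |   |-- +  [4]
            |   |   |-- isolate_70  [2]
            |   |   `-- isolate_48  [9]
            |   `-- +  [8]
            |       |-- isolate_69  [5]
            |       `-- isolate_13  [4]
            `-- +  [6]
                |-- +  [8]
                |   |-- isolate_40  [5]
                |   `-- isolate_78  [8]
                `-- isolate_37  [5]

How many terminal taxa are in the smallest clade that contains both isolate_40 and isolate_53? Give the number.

The MRCA of isolate_40 and isolate_53 is the node subtending (((isolate_4,(isolate_53,(isolate_46,isolate_45))),(((isolate_56,isolate_50),isolate_9),(isolate_22,isolate_63))),(((isolate_70,isolate_48),(isolate_69,isolate_13)),((isolate_40,isolate_78),isolate_37))).
That clade contains 16 terminal taxa: isolate_13, isolate_22, isolate_37, isolate_4, isolate_40, isolate_45, isolate_46, isolate_48, isolate_50, isolate_53, isolate_56, isolate_63, isolate_69, isolate_70, isolate_78, isolate_9.

16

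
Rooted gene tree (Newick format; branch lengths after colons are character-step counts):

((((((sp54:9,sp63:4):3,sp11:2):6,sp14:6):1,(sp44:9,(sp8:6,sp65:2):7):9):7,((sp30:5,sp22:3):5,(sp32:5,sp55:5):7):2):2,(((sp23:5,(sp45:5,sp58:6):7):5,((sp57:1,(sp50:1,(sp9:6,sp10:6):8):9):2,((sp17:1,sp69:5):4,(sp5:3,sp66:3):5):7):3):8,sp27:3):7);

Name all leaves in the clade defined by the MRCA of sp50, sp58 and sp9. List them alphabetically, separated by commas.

sp10, sp17, sp23, sp45, sp5, sp50, sp57, sp58, sp66, sp69, sp9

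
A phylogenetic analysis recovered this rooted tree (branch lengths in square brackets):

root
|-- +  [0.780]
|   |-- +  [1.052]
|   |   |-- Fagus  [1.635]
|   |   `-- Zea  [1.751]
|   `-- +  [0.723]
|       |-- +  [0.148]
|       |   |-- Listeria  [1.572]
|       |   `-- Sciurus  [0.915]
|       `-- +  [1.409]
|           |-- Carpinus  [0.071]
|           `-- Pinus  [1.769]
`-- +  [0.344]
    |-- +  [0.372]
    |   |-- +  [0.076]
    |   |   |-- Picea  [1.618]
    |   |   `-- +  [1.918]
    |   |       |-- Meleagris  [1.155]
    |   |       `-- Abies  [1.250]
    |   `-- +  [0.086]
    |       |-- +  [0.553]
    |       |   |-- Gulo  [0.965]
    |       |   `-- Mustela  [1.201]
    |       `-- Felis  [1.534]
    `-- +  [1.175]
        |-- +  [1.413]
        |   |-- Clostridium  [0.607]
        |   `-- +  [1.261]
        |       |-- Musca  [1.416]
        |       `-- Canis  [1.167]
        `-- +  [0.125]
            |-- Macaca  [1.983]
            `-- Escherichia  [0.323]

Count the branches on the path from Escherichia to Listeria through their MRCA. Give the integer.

8

The MRCA of Escherichia and Listeria is the root of the tree.
From Escherichia up to that node: 4 branches. From Listeria up to the same node: 4 branches. Total: 4 + 4 = 8.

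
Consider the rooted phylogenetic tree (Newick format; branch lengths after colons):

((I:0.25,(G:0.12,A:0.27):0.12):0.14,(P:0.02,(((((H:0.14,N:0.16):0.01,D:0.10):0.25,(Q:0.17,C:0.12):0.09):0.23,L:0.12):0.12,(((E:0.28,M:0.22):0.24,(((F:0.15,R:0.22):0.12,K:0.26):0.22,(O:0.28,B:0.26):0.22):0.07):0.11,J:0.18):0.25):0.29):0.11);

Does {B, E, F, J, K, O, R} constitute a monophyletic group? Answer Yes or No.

No

The MRCA of the listed taxa subtends (((E,M),(((F,R),K),(O,B))),J).
That clade also contains M, which is not in the proposed group, so the group is not monophyletic.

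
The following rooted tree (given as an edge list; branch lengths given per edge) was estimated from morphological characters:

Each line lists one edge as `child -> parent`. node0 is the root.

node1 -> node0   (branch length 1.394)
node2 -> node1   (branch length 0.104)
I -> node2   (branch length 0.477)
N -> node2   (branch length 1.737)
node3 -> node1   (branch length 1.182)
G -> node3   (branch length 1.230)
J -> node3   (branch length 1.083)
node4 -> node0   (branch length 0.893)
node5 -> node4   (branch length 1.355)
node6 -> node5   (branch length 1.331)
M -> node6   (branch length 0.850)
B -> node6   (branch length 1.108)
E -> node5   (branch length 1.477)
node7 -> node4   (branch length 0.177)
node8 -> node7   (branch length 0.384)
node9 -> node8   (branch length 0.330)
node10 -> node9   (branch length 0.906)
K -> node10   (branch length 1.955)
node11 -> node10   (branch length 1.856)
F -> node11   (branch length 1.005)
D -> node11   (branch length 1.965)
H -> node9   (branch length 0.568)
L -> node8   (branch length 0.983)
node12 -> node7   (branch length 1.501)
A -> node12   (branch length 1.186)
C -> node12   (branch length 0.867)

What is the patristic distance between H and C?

The path runs H → … → MRCA → … → C; the MRCA is the node subtending ((((K,(F,D)),H),L),(A,C)).
Branch lengths along that path: 0.568 + 0.330 + 0.384 + 1.501 + 0.867 = 3.650.

3.650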